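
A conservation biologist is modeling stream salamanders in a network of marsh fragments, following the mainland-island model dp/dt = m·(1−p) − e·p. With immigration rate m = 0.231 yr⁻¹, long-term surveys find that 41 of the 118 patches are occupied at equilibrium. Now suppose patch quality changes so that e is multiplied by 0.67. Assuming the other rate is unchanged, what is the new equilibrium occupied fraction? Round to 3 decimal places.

0.443

Observed p* = 41/118 = 0.34746.
Balance m(1−p*) = e·p* gives e = m(1−p*)/p* = 0.231×0.65254/0.34746 = 0.43382.
New p* = m/(m+e) = 0.23100/(0.23100+0.29066) = 0.44282.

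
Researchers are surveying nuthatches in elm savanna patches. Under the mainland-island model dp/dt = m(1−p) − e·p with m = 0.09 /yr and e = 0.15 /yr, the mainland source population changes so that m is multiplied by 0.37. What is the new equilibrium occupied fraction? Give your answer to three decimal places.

Before: p* = 0.09/(0.09+0.15) = 0.3750.
After: m = 0.0333, e = 0.15; p* = 0.0333/0.1833 = 0.1817.

0.182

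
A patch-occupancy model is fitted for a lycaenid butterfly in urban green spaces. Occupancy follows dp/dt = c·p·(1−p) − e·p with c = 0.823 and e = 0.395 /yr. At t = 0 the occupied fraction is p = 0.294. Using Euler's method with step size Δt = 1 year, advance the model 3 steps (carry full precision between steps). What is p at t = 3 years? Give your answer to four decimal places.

Update rule: p ← p + [c·p·(1−p) − e·p]·Δt with Δt = 1.
t = 1: p = 0.29400 + (+0.05470) = 0.34870
t = 2: p = 0.34870 + (+0.04917) = 0.39787
t = 3: p = 0.39787 + (+0.04001) = 0.43788

0.4379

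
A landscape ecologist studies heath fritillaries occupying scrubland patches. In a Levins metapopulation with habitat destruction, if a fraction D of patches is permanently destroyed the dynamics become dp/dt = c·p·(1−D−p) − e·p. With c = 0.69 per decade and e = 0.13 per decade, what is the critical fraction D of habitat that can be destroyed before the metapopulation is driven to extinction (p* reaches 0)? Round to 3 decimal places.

The nontrivial equilibrium is p* = (1−D) − e/c; extinction occurs when this hits zero.
So D_crit = 1 − e/c = 1 − 0.13/0.69 = 1 − 0.1884 = 0.8116.
This equals the undisturbed p*, a classic result of Lande's extension.

0.812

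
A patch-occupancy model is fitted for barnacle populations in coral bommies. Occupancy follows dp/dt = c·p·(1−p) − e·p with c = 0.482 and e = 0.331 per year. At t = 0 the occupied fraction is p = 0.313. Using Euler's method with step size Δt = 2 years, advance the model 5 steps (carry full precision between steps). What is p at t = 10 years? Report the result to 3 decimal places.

Update rule: p ← p + [c·p·(1−p) − e·p]·Δt with Δt = 2.
p: 0.31300 → 0.31308  (Δp = +0.00008)
p: 0.31308 → 0.31314  (Δp = +0.00006)
p: 0.31314 → 0.31318  (Δp = +0.00004)
p: 0.31318 → 0.31321  (Δp = +0.00003)
p: 0.31321 → 0.31323  (Δp = +0.00002)

0.313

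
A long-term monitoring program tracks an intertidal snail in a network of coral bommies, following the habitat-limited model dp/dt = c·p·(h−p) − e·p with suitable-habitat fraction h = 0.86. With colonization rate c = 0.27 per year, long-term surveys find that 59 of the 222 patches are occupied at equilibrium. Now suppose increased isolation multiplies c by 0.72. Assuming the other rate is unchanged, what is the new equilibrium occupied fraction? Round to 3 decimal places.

0.035

Observed p* = 59/222 = 0.26577.
Balance c(h−p*) = e gives e = 0.27×(0.86 − 0.26577) = 0.16044.
New p* = 0.86 − e/c = 0.86 − 0.16044/0.19440 = 0.03469.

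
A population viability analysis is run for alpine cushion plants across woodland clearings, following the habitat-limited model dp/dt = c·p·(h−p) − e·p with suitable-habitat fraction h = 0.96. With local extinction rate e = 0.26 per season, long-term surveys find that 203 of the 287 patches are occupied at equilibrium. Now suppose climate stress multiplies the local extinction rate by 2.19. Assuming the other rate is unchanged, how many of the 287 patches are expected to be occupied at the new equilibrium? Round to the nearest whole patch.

Observed p* = 203/287 = 0.70732.
Balance c(h−p*) = e gives c = e/(0.96 − 0.70732) = 0.26/0.25268 = 1.02897.
New p* = 0.96 − e/c = 0.96 − 0.56940/1.02897 = 0.40663.
Expected occupied = 287 × 0.40663 = 116.70 ≈ 117.

117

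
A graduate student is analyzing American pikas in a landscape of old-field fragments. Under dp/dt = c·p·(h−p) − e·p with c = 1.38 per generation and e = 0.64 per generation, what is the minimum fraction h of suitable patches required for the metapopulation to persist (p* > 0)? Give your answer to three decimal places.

p* = h − e/c is positive only when h > e/c.
h_min = e/c = 0.64/1.38 = 0.4638.

0.464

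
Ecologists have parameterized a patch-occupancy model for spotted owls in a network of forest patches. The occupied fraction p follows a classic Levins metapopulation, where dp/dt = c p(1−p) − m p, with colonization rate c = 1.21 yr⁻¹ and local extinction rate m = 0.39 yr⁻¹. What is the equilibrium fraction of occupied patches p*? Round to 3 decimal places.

0.678

At equilibrium, colonization balances extinction: c·p*·(1−p*) = m·p*.
So p* = 1 − m/c = 1 − 0.39/1.21 = 1 − 0.3223 = 0.6777.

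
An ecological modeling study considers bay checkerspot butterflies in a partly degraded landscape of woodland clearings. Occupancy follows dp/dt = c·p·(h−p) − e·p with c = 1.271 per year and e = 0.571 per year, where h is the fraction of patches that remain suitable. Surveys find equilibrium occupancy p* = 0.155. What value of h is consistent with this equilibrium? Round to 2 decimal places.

0.60

At equilibrium c(h−p*) = e, so h = p* + e/c.
h = 0.155 + 0.571/1.271 = 0.155 + 0.4493 = 0.6043.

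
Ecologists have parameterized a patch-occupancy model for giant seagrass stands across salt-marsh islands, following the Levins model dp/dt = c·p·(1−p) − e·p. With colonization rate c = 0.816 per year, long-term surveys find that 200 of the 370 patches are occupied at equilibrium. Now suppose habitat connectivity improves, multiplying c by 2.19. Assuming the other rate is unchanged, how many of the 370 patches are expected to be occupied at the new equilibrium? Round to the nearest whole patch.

Observed p* = 200/370 = 0.54054.
Balance c(1−p*) = e gives e = 0.816×(1 − 0.54054) = 0.37492.
New p* = 1 − e/c = 1 − 0.37492/1.78704 = 0.79020.
Expected occupied = 370 × 0.79020 = 292.37 ≈ 292.

292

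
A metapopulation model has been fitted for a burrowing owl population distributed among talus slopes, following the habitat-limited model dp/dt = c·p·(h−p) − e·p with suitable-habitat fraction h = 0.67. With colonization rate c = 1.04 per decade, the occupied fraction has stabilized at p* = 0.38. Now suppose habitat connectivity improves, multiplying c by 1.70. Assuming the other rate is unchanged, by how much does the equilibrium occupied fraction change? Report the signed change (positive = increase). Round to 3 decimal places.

Balance c(h−p*) = e gives e = 1.04×(0.67 − 0.38000) = 0.30160.
New p* = 0.67 − e/c = 0.67 − 0.30160/1.76800 = 0.49941.
Δp* = 0.49941 − 0.38000 = +0.11941.

0.119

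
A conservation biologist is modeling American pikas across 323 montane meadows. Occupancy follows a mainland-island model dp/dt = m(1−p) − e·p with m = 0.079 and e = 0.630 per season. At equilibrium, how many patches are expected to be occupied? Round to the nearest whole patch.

36

p* = m/(m+e) = 0.079/0.7090 = 0.1114.
Expected occupied patches = N × p* = 323 × 0.1114 = 35.99 ≈ 36.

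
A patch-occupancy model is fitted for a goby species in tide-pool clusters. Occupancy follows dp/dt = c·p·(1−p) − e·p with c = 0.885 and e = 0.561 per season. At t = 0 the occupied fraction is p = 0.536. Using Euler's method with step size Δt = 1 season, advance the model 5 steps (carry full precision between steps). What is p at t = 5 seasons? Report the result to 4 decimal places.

0.3803

Update rule: p ← p + [c·p·(1−p) − e·p]·Δt with Δt = 1.
  1  |  dp/dt·Δt = -0.080593  |  p_1 = 0.455407
  2  |  dp/dt·Δt = -0.035993  |  p_2 = 0.419414
  3  |  dp/dt·Δt = -0.019788  |  p_3 = 0.399625
  4  |  dp/dt·Δt = -0.011856  |  p_4 = 0.387769
  5  |  dp/dt·Δt = -0.007436  |  p_5 = 0.380333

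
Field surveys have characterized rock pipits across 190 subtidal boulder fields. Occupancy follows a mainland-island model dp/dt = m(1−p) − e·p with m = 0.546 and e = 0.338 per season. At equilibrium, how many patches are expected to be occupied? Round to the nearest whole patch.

p* = m/(m+e) = 0.546/0.8840 = 0.6176.
Expected occupied patches = N × p* = 190 × 0.6176 = 117.35 ≈ 117.

117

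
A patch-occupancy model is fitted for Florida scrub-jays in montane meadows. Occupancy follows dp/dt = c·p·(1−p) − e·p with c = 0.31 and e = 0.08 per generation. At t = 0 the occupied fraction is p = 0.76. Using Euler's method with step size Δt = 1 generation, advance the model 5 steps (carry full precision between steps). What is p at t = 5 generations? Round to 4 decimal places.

Update rule: p ← p + [c·p·(1−p) − e·p]·Δt with Δt = 1.
step 1: Δp = -0.00426, p = 0.75574
step 2: Δp = -0.00324, p = 0.75251
step 3: Δp = -0.00247, p = 0.75004
step 4: Δp = -0.00188, p = 0.74816
step 5: Δp = -0.00144, p = 0.74671

0.7467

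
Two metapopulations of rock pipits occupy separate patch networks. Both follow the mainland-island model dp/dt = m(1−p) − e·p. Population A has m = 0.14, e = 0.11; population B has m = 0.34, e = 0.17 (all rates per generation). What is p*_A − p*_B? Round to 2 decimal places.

A: p*_A = m/(m+e) = 0.14/0.2500 = 0.5600.
B: p*_B = 0.34/0.5100 = 0.6667.
p*_A − p*_B = 0.5600 − 0.6667 = -0.1067.

-0.11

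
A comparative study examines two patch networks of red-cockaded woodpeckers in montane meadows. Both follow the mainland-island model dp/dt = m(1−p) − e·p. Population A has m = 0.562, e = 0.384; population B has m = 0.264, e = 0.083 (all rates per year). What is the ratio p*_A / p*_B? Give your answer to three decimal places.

0.781

A: p*_A = m/(m+e) = 0.562/0.9460 = 0.5941.
B: p*_B = 0.264/0.3470 = 0.7608.
p*_A / p*_B = 0.5941/0.7608 = 0.7809.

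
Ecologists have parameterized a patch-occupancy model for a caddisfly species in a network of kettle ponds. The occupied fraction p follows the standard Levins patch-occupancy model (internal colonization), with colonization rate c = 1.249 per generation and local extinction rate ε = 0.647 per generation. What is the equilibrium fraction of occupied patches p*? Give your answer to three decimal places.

Setting dp/dt = 0 and dividing through by p* gives c·(1−p*) = ε.
So p* = 1 − ε/c = 1 − 0.647/1.249 = 1 − 0.5180 = 0.4820.

0.482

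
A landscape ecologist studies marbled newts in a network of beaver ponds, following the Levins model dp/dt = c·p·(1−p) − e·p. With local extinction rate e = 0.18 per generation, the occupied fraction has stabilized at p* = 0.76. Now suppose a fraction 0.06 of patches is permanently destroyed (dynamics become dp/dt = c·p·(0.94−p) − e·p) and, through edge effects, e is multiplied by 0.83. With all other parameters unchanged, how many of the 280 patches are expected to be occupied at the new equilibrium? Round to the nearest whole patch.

207

Balance c(1−p*) = e gives c = e/(1 − 0.76000) = 0.18/0.24000 = 0.75000.
New p* = 0.94 − e/c = 0.94 − 0.14940/0.75000 = 0.74080.
Expected occupied = 280 × 0.74080 = 207.42 ≈ 207.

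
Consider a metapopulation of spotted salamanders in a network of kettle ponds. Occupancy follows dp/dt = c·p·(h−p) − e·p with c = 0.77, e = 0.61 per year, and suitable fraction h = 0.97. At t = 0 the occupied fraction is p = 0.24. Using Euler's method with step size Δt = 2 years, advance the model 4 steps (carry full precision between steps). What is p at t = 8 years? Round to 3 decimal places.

0.190

Update rule: p ← p + [c·p·(h−p) − e·p]·Δt with Δt = 2.
t = 2: p = 0.24000 + (-0.02299) = 0.21701
t = 4: p = 0.21701 + (-0.01311) = 0.20390
t = 6: p = 0.20390 + (-0.00820) = 0.19570
t = 8: p = 0.19570 + (-0.00540) = 0.19031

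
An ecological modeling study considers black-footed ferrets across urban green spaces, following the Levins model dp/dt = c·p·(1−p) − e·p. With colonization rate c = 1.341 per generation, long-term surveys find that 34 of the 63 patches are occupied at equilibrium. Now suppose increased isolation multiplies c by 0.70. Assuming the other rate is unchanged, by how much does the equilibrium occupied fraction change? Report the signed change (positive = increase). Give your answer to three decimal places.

-0.197

Observed p* = 34/63 = 0.53968.
Balance c(1−p*) = e gives e = 1.341×(1 − 0.53968) = 0.61729.
New p* = 1 − e/c = 1 − 0.61729/0.93870 = 0.34240.
Δp* = 0.34240 − 0.53968 = -0.19728.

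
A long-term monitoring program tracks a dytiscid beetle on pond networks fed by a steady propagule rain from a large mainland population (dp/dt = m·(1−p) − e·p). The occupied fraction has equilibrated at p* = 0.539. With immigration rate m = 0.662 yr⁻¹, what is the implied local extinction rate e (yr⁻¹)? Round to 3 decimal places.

At equilibrium m(1−p*) = e·p*, so e = m(1−p*)/p*.
e = 0.662 × 0.4610 / 0.539 = 0.5662.

0.566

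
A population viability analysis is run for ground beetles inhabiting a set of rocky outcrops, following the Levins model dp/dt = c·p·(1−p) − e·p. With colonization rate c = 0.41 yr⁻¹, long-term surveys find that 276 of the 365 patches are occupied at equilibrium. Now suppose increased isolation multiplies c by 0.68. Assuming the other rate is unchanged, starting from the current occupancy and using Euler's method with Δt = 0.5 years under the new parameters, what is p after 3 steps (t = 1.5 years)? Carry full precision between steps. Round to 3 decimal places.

Observed p* = 276/365 = 0.75616.
Balance c(1−p*) = e gives e = 0.41×(1 − 0.75616) = 0.09997.
Starting from p₀ = 0.75616; update p ← p + (dp/dt)·Δt with the new parameters.
t = 0.5: p = 0.75616 + (-0.01210) = 0.74407
t = 1: p = 0.74407 + (-0.01065) = 0.73342
t = 1.5: p = 0.73342 + (-0.00941) = 0.72402

0.724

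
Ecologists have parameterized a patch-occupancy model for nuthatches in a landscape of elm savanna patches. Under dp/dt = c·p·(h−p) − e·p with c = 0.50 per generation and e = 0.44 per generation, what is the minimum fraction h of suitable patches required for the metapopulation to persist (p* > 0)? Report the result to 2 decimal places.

0.88

p* = h − e/c is positive only when h > e/c.
h_min = e/c = 0.44/0.50 = 0.8800.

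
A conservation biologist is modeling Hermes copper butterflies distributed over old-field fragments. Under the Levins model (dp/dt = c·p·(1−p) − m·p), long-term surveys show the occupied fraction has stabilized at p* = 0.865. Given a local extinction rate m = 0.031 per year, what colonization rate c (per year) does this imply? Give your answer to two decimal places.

0.23

At equilibrium c(1−p*) = m, so c = m/(1−p*).
c = 0.031/(1 − 0.865) = 0.031/0.1350 = 0.2296.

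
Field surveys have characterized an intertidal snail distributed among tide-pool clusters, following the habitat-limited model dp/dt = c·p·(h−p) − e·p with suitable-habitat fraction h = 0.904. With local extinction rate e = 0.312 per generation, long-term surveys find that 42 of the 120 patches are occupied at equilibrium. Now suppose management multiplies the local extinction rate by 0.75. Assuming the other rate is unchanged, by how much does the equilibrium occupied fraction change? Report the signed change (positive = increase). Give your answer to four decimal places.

0.1385

Observed p* = 42/120 = 0.35000.
Balance c(h−p*) = e gives c = e/(0.904 − 0.35000) = 0.312/0.55400 = 0.56318.
New p* = 0.904 − e/c = 0.904 − 0.23400/0.56318 = 0.48850.
Δp* = 0.48850 − 0.35000 = +0.13850.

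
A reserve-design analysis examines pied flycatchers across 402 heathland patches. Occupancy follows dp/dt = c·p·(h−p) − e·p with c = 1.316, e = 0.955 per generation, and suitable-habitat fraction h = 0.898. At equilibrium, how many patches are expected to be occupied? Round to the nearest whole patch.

69

p* = h − e/c = 0.898 − 0.7257 = 0.1723.
Expected occupied patches = N × p* = 402 × 0.1723 = 69.27 ≈ 69.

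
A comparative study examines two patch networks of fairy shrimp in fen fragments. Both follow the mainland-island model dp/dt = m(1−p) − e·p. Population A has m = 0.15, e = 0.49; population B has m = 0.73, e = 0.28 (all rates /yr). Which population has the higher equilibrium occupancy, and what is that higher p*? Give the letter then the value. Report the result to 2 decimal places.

B, 0.72

A: p*_A = m/(m+e) = 0.15/0.6400 = 0.2344.
B: p*_B = 0.73/1.0100 = 0.7228.
B is higher at 0.7228.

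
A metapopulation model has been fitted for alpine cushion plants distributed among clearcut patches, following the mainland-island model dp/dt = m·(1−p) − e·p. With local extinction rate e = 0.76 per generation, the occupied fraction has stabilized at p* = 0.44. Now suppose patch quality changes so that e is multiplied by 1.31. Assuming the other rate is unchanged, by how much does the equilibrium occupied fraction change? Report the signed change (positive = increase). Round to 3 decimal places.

-0.065

Balance m(1−p*) = e·p* gives m = e·p*/(1−p*) = 0.76×0.44000/0.56000 = 0.59714.
New p* = m/(m+e) = 0.59714/(0.59714+0.99560) = 0.37491.
Δp* = 0.37491 − 0.44000 = -0.06509.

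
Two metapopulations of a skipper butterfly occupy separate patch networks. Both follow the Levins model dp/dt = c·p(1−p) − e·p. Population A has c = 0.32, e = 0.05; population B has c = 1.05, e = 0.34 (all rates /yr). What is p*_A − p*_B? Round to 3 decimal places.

0.168

A: p*_A = 1 − 0.05/0.32 = 0.8438.
B: p*_B = 1 − 0.34/1.05 = 0.6762.
p*_A − p*_B = 0.8438 − 0.6762 = 0.1676.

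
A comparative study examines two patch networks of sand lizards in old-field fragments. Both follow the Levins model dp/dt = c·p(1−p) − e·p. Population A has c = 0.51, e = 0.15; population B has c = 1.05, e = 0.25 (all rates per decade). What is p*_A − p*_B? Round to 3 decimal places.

-0.056

A: p*_A = 1 − 0.15/0.51 = 0.7059.
B: p*_B = 1 − 0.25/1.05 = 0.7619.
p*_A − p*_B = 0.7059 − 0.7619 = -0.0560.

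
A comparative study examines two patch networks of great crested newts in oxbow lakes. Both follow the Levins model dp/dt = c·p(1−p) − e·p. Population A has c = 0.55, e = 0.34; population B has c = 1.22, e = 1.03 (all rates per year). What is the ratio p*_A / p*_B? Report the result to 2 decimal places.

A: p*_A = 1 − 0.34/0.55 = 0.3818.
B: p*_B = 1 − 1.03/1.22 = 0.1557.
p*_A / p*_B = 0.3818/0.1557 = 2.4517.

2.45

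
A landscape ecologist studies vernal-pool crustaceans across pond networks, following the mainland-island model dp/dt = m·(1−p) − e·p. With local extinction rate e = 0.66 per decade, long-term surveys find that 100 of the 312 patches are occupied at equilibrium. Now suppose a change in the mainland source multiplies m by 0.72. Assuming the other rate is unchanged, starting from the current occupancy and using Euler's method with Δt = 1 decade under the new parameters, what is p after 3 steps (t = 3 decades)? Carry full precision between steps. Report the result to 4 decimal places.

Observed p* = 100/312 = 0.32051.
Balance m(1−p*) = e·p* gives m = e·p*/(1−p*) = 0.66×0.32051/0.67949 = 0.31132.
Starting from p₀ = 0.32051; update p ← p + (dp/dt)·Δt with the new parameters.
t = 1: p = 0.32051 + (-0.05923) = 0.26128
t = 2: p = 0.26128 + (-0.00686) = 0.25442
t = 3: p = 0.25442 + (-0.00079) = 0.25363

0.2536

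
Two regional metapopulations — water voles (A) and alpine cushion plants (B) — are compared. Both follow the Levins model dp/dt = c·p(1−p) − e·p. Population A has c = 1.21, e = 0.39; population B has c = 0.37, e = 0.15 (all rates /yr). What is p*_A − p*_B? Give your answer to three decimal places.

0.083

A: p*_A = 1 − 0.39/1.21 = 0.6777.
B: p*_B = 1 − 0.15/0.37 = 0.5946.
p*_A − p*_B = 0.6777 − 0.5946 = 0.0831.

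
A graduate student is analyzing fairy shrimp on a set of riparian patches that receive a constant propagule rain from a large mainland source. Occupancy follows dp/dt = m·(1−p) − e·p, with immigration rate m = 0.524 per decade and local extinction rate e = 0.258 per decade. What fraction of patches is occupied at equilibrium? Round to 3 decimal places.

0.670

At equilibrium the propagule rain into empty patches balances local extinction: m(1−p*) = e·p*.
p* = m/(m+e) = 0.524/(0.524+0.258) = 0.524/0.7820 = 0.6701.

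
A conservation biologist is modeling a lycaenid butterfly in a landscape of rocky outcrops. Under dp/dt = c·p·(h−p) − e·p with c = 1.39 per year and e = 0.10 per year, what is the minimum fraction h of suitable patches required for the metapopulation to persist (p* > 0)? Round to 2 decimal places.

0.07

p* = h − e/c is positive only when h > e/c.
h_min = e/c = 0.10/1.39 = 0.0719.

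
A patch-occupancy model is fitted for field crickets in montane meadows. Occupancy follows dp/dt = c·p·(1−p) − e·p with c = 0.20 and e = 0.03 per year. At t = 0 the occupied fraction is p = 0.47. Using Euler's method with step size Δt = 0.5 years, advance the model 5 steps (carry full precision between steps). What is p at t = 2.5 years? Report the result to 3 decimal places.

Update rule: p ← p + [c·p·(1−p) − e·p]·Δt with Δt = 0.5.
step 1: Δp = +0.01786, p = 0.48786
step 2: Δp = +0.01767, p = 0.50553
step 3: Δp = +0.01741, p = 0.52294
step 4: Δp = +0.01710, p = 0.54004
step 5: Δp = +0.01674, p = 0.55678

0.557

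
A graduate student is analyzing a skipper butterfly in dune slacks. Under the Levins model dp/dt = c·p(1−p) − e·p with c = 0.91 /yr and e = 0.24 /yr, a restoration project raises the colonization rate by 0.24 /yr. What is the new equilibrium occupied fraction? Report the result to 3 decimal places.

0.791

Before: p* = 1 − 0.24/0.91 = 0.7363.
After the change, c = 1.15, e = 0.24, so p* = 1 − 0.24/1.15 = 0.7913.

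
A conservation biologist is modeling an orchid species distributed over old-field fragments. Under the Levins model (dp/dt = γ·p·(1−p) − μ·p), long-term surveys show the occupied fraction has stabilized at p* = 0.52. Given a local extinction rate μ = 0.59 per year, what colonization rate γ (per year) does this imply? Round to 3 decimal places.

At equilibrium γ(1−p*) = μ, so γ = μ/(1−p*).
γ = 0.59/(1 − 0.52) = 0.59/0.4800 = 1.2292.

1.229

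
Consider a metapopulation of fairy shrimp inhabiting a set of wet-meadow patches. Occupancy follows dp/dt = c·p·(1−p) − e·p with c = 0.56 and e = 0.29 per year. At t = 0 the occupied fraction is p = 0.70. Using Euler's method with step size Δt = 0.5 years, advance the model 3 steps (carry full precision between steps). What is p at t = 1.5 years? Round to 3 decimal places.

Update rule: p ← p + [c·p·(1−p) − e·p]·Δt with Δt = 0.5.
p: 0.70000 → 0.65730  (Δp = -0.04270)
p: 0.65730 → 0.62506  (Δp = -0.03224)
p: 0.62506 → 0.60005  (Δp = -0.02501)

0.600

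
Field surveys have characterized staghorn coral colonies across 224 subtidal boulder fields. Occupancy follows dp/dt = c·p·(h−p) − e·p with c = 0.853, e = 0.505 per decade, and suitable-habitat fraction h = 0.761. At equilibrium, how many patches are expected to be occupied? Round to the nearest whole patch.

p* = h − e/c = 0.761 − 0.5920 = 0.1690.
Expected occupied patches = N × p* = 224 × 0.1690 = 37.85 ≈ 38.

38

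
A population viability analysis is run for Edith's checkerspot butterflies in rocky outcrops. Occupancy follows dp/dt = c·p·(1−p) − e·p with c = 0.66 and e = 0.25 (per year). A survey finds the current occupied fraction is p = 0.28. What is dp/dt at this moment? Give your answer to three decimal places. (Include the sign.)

0.063

Colonization term: c·p·(1−p) = 0.66×0.28×0.7200 = 0.13306.
Extinction term: e·p = 0.07000.
dp/dt = 0.13306 − 0.07000 = 0.06306.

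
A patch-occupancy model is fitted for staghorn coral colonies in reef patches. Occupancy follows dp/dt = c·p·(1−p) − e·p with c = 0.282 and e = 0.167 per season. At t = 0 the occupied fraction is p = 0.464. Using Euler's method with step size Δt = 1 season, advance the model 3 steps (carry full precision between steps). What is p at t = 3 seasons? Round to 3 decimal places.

Update rule: p ← p + [c·p·(1−p) − e·p]·Δt with Δt = 1.
  1  |  dp/dt·Δt = -0.007353  |  p_1 = 0.456647
  2  |  dp/dt·Δt = -0.006290  |  p_2 = 0.450357
  3  |  dp/dt·Δt = -0.005405  |  p_3 = 0.444952

0.445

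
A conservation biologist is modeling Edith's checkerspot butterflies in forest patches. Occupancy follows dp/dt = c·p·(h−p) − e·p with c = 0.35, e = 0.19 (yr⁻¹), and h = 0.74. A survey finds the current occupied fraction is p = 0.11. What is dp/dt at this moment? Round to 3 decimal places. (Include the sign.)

0.003

Colonization term: c·p·(h−p) = 0.35×0.11×0.6300 = 0.02425.
Extinction term: e·p = 0.02090.
dp/dt = 0.02425 − 0.02090 = 0.00335.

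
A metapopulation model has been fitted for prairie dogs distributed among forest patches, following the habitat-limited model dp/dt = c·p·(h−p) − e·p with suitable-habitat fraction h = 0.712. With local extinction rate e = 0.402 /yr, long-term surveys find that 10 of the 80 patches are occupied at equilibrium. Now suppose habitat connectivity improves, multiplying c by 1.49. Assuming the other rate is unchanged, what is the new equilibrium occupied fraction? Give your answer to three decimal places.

Observed p* = 10/80 = 0.12500.
Balance c(h−p*) = e gives c = e/(0.712 − 0.12500) = 0.402/0.58700 = 0.68484.
New p* = 0.712 − e/c = 0.712 − 0.40200/1.02041 = 0.31804.

0.318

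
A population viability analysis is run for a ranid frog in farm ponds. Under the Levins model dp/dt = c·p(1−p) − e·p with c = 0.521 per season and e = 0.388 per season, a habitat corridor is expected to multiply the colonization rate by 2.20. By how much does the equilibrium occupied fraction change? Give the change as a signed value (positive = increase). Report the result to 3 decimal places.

0.406

Before: p* = 1 − 0.388/0.521 = 0.2553.
After the change, c = 1.1462, e = 0.388, so p* = 1 − 0.388/1.1462 = 0.6615.
Δp* = 0.6615 − 0.2553 = +0.4062.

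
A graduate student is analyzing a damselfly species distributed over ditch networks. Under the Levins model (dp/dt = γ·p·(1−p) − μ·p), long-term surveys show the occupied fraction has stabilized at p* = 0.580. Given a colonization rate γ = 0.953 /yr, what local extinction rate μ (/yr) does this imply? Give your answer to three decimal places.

At equilibrium γ(1−p*) = μ.
μ = 0.953 × (1 − 0.580) = 0.953 × 0.4200 = 0.4003.

0.400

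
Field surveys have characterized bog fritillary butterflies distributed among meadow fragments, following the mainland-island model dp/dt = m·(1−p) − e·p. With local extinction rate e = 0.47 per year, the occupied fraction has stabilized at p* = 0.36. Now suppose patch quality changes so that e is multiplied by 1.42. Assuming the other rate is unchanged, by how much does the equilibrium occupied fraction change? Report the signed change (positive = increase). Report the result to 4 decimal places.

Balance m(1−p*) = e·p* gives m = e·p*/(1−p*) = 0.47×0.36000/0.64000 = 0.26437.
New p* = m/(m+e) = 0.26437/(0.26437+0.66740) = 0.28373.
Δp* = 0.28373 − 0.36000 = -0.07627.

-0.0763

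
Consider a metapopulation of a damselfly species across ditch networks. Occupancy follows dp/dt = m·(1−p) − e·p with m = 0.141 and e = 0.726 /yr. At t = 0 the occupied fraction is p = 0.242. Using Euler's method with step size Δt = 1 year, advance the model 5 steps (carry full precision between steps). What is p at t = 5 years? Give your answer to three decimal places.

Update rule: p ← p + [m·(1−p) − e·p]·Δt with Δt = 1.
t = 1: p = 0.24200 + (-0.06881) = 0.17319
t = 2: p = 0.17319 + (-0.00915) = 0.16403
t = 3: p = 0.16403 + (-0.00122) = 0.16282
t = 4: p = 0.16282 + (-0.00016) = 0.16265
t = 5: p = 0.16265 + (-0.00002) = 0.16263

0.163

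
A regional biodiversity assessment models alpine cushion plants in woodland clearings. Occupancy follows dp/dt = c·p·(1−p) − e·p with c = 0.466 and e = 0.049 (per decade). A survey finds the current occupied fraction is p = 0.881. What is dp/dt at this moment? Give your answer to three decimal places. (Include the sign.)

0.006

Colonization term: c·p·(1−p) = 0.466×0.881×0.1190 = 0.04885.
Extinction term: e·p = 0.04317.
dp/dt = 0.04885 − 0.04317 = 0.00569.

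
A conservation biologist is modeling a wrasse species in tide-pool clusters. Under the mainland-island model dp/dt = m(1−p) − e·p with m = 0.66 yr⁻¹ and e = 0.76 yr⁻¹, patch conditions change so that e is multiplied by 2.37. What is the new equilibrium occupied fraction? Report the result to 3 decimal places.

0.268

Before: p* = 0.66/(0.66+0.76) = 0.4648.
After: m = 0.66, e = 1.8012; p* = 0.66/2.4612 = 0.2682.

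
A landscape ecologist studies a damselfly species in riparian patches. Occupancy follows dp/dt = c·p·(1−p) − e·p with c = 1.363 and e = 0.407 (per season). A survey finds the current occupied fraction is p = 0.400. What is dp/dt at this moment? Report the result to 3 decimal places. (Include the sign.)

0.164

Colonization term: c·p·(1−p) = 1.363×0.400×0.6000 = 0.32712.
Extinction term: e·p = 0.16280.
dp/dt = 0.32712 − 0.16280 = 0.16432.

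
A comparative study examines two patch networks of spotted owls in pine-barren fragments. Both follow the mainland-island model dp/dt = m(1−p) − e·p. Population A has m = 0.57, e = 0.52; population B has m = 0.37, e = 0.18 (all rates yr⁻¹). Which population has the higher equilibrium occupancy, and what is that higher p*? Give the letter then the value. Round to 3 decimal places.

B, 0.673

A: p*_A = m/(m+e) = 0.57/1.0900 = 0.5229.
B: p*_B = 0.37/0.5500 = 0.6727.
B is higher at 0.6727.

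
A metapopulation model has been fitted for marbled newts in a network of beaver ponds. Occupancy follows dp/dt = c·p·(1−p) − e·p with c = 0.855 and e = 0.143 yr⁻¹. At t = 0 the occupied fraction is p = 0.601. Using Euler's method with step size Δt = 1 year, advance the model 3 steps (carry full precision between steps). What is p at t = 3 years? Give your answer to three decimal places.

0.819

Update rule: p ← p + [c·p·(1−p) − e·p]·Δt with Δt = 1.
  1  |  dp/dt·Δt = +0.119085  |  p_1 = 0.720085
  2  |  dp/dt·Δt = +0.069364  |  p_2 = 0.789449
  3  |  dp/dt·Δt = +0.029226  |  p_3 = 0.818675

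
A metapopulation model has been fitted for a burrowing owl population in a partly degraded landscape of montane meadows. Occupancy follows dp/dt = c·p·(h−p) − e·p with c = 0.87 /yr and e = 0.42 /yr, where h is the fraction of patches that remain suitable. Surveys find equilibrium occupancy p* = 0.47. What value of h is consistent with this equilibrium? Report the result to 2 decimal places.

At equilibrium c(h−p*) = e, so h = p* + e/c.
h = 0.47 + 0.42/0.87 = 0.47 + 0.4828 = 0.9528.

0.95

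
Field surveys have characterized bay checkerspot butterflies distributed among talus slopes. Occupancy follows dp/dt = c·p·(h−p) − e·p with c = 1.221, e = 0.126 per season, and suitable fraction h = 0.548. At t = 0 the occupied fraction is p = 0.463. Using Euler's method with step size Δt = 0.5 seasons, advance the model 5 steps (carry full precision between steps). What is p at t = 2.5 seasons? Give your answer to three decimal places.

Update rule: p ← p + [c·p·(h−p) − e·p]·Δt with Δt = 0.5.
t = 0.5: p = 0.46300 + (-0.00514) = 0.45786
t = 1: p = 0.45786 + (-0.00365) = 0.45421
t = 1.5: p = 0.45421 + (-0.00261) = 0.45160
t = 2: p = 0.45160 + (-0.00187) = 0.44973
t = 2.5: p = 0.44973 + (-0.00135) = 0.44838

0.448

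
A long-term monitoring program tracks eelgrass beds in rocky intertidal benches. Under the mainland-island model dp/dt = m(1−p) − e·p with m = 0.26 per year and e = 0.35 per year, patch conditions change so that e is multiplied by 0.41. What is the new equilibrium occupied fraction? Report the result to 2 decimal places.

Before: p* = 0.26/(0.26+0.35) = 0.4262.
After: m = 0.26, e = 0.1435; p* = 0.26/0.4035 = 0.6444.

0.64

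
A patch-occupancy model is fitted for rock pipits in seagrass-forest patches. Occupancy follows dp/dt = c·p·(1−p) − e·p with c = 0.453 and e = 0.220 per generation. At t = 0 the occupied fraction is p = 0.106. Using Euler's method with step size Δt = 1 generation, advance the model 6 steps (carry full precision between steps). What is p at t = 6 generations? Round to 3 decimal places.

0.257

Update rule: p ← p + [c·p·(1−p) − e·p]·Δt with Δt = 1.
  1  |  dp/dt·Δt = +0.019608  |  p_1 = 0.125608
  2  |  dp/dt·Δt = +0.022120  |  p_2 = 0.147728
  3  |  dp/dt·Δt = +0.024535  |  p_3 = 0.172262
  4  |  dp/dt·Δt = +0.026695  |  p_4 = 0.198957
  5  |  dp/dt·Δt = +0.028425  |  p_5 = 0.227382
  6  |  dp/dt·Δt = +0.029559  |  p_6 = 0.256941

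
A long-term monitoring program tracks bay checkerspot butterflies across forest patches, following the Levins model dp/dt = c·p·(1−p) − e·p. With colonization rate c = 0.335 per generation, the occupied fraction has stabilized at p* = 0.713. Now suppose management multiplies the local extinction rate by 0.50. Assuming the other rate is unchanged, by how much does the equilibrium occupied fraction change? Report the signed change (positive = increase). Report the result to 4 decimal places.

Balance c(1−p*) = e gives e = 0.335×(1 − 0.71300) = 0.09615.
New p* = 1 − e/c = 1 − 0.04807/0.33500 = 0.85651.
Δp* = 0.85651 − 0.71300 = +0.14351.

0.1435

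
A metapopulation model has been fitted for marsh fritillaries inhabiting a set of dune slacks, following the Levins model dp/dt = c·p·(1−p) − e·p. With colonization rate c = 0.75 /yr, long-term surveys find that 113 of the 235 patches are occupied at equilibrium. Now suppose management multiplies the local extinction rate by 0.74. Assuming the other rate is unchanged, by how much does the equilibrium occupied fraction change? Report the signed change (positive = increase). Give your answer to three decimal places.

0.135

Observed p* = 113/235 = 0.48085.
Balance c(1−p*) = e gives e = 0.75×(1 − 0.48085) = 0.38936.
New p* = 1 − e/c = 1 − 0.28813/0.75000 = 0.61583.
Δp* = 0.61583 − 0.48085 = +0.13498.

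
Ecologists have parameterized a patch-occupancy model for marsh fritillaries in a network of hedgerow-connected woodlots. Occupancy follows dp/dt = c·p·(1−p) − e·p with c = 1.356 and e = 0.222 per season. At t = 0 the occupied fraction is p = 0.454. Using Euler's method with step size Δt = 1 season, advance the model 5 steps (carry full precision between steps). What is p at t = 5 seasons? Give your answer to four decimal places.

Update rule: p ← p + [c·p·(1−p) − e·p]·Δt with Δt = 1.
p: 0.45400 → 0.68934  (Δp = +0.23534)
p: 0.68934 → 0.82670  (Δp = +0.13735)
p: 0.82670 → 0.83744  (Δp = +0.01075)
p: 0.83744 → 0.83613  (Δp = -0.00132)
p: 0.83613 → 0.83630  (Δp = +0.00018)

0.8363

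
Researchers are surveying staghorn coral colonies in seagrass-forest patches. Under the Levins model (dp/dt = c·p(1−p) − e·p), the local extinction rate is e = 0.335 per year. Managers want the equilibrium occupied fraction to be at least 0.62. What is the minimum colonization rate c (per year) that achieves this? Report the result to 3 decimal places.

0.882

p* = 1 − e/c ≥ 0.62 requires e/c ≤ 0.3800, i.e. c ≥ e/0.3800.
c_min = 0.335/0.3800 = 0.8816.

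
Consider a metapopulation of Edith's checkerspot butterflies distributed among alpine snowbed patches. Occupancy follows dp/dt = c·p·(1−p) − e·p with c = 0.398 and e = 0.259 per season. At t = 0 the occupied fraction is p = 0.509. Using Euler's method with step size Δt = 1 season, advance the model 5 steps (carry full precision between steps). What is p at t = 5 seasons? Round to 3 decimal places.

Update rule: p ← p + [c·p·(1−p) − e·p]·Δt with Δt = 1.
step 1: Δp = -0.03236, p = 0.47664
step 2: Δp = -0.02417, p = 0.45247
step 3: Δp = -0.01859, p = 0.43388
step 4: Δp = -0.01462, p = 0.41927
step 5: Δp = -0.01168, p = 0.40758

0.408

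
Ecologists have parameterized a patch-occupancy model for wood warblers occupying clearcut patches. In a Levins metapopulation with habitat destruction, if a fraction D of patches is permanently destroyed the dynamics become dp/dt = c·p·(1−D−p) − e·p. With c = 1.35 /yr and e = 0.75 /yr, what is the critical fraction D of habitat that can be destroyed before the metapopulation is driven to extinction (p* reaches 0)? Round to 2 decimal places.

The nontrivial equilibrium is p* = (1−D) − e/c; extinction occurs when this hits zero.
So D_crit = 1 − e/c = 1 − 0.75/1.35 = 1 − 0.5556 = 0.4444.
This equals the undisturbed p*, a classic result of Lande's extension.

0.44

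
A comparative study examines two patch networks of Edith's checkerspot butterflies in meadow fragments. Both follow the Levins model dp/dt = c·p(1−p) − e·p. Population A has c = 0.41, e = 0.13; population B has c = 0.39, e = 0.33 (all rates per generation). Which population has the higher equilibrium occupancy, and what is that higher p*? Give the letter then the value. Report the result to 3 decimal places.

A: p*_A = 1 − 0.13/0.41 = 0.6829.
B: p*_B = 1 − 0.33/0.39 = 0.1538.
A is higher at 0.6829.

A, 0.683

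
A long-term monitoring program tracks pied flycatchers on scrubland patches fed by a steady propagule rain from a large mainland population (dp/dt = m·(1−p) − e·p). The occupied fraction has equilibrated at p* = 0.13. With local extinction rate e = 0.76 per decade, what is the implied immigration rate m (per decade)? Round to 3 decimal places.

0.114

At equilibrium m(1−p*) = e·p*, so m = e·p*/(1−p*).
m = 0.76 × 0.13 / 0.8700 = 0.0988/0.8700 = 0.1136.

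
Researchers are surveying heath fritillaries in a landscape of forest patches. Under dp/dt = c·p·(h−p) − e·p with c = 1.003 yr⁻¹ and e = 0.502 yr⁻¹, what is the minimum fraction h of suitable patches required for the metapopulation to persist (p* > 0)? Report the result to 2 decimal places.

0.50

p* = h − e/c is positive only when h > e/c.
h_min = e/c = 0.502/1.003 = 0.5005.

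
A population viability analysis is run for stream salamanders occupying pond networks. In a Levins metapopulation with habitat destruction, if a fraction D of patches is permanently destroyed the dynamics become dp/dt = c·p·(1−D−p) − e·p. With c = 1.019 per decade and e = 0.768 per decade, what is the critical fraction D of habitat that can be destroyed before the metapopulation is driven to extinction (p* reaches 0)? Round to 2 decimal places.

The nontrivial equilibrium is p* = (1−D) − e/c; extinction occurs when this hits zero.
So D_crit = 1 − e/c = 1 − 0.768/1.019 = 1 − 0.7537 = 0.2463.
This equals the undisturbed p*, a classic result of Lande's extension.

0.25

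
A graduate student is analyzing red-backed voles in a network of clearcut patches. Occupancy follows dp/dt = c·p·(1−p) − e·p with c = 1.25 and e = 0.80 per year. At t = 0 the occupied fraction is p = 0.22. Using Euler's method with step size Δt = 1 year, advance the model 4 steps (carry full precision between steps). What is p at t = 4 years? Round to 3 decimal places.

0.334

Update rule: p ← p + [c·p·(1−p) − e·p]·Δt with Δt = 1.
t = 1: p = 0.22000 + (+0.03850) = 0.25850
t = 2: p = 0.25850 + (+0.03280) = 0.29130
t = 3: p = 0.29130 + (+0.02502) = 0.31631
t = 4: p = 0.31631 + (+0.01727) = 0.33359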